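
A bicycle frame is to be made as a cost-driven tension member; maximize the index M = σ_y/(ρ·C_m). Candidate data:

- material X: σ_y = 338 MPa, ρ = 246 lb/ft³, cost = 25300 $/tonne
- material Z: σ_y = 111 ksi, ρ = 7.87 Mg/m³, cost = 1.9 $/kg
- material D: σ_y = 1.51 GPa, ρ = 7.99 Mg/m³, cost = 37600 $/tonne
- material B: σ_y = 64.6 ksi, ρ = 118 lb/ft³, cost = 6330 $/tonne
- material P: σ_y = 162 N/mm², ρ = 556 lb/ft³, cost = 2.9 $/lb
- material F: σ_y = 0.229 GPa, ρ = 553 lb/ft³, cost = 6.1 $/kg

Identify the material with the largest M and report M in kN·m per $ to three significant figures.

material Z, M = 51.2 kN·m per $

Putting every candidate on a common basis:
  material X: σ_y = 338.0 MPa, ρ = 3941 kg/m³, cost = 25.30 $/kg
  material Z: σ_y = 765.3 MPa, ρ = 7870 kg/m³, cost = 1.900 $/kg
  material D: σ_y = 1510 MPa, ρ = 7990 kg/m³, cost = 37.60 $/kg
  material B: σ_y = 445.4 MPa, ρ = 1890 kg/m³, cost = 6.330 $/kg
  material P: σ_y = 162.0 MPa, ρ = 8906 kg/m³, cost = 6.393 $/kg
  material F: σ_y = 229.0 MPa, ρ = 8858 kg/m³, cost = 6.100 $/kg
  material Z: M = 51.2 kN·m per $
  material B: M = 37.2 kN·m per $
  material D: M = 5.03 kN·m per $
  material F: M = 4.24 kN·m per $
  material X: M = 3.39 kN·m per $
  material P: M = 2.85 kN·m per $
Material Z ranks first.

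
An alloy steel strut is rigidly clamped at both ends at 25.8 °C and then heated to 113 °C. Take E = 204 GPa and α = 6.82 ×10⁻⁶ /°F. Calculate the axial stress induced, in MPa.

218 MPa

α = 6.82×10⁻⁶/°F × 9/5 = 12.3×10⁻⁶/K.
ΔT = 87.20 K. Constrained thermal stress σ = E·α·ΔT = 204.0×10³ MPa × 12.3×10⁻⁶ × 87.20 = 218 MPa (compressive).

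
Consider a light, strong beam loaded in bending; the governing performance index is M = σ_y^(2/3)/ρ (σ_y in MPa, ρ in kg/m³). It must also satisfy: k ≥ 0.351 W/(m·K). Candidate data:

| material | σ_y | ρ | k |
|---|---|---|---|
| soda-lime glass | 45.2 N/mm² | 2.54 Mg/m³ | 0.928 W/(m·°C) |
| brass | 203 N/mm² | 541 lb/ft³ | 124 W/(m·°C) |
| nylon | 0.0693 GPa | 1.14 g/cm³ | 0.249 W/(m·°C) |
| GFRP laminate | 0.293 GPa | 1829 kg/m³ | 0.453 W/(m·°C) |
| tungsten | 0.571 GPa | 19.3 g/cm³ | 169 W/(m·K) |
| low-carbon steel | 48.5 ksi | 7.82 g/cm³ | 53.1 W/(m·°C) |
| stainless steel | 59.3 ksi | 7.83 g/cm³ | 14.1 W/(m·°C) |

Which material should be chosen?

GFRP laminate

Screen on constraints: k ≥ 0.351 W/(m·K). Survivors: soda-lime glass, brass, GFRP laminate, tungsten, low-carbon steel, stainless steel.
Convert each candidate to consistent units, then evaluate M:
  soda-lime glass: σ_y = 45.20 MPa, ρ = 2540 kg/m³
  brass: σ_y = 203.0 MPa, ρ = 8666 kg/m³
  GFRP laminate: σ_y = 293.0 MPa, ρ = 1829 kg/m³
  tungsten: σ_y = 571.0 MPa, ρ = 19300 kg/m³
  low-carbon steel: σ_y = 334.4 MPa, ρ = 7820 kg/m³
  stainless steel: σ_y = 408.9 MPa, ρ = 7830 kg/m³
  GFRP laminate: M = 24.1×10⁻³
  stainless steel: M = 7.04×10⁻³
  low-carbon steel: M = 6.16×10⁻³
  soda-lime glass: M = 5.00×10⁻³
  brass: M = 3.99×10⁻³
  tungsten: M = 3.57×10⁻³
The maximum is for GFRP laminate.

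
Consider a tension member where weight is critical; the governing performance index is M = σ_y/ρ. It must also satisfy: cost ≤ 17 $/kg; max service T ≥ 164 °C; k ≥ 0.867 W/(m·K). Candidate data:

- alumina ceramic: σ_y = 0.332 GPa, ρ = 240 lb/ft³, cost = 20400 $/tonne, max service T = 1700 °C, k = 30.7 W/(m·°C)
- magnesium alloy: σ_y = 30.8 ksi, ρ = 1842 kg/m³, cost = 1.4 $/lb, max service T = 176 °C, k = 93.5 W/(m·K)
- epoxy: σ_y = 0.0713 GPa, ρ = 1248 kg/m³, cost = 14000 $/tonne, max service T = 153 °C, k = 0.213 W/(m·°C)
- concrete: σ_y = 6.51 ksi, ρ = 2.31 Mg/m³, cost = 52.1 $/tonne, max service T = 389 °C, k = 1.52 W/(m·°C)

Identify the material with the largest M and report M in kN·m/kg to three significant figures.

magnesium alloy, M = 115 kN·m/kg

Screen on constraints: cost ≤ 17 $/kg; max service T ≥ 164 °C; k ≥ 0.867 W/(m·K). Survivors: magnesium alloy, concrete.
In SI units:
  magnesium alloy: σ_y = 212.4 MPa, ρ = 1842 kg/m³
  concrete: σ_y = 44.88 MPa, ρ = 2310 kg/m³
  magnesium alloy: M = 115 kN·m/kg
  concrete: M = 19.4 kN·m/kg
Highest index: magnesium alloy.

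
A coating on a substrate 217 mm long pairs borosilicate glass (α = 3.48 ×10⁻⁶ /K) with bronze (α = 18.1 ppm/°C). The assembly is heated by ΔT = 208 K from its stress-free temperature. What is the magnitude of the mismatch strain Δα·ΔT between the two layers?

3.04×10⁻³

Δα = |3.48 − 18.1|×10⁻⁶/K = 14.6×10⁻⁶/K.
Mismatch strain = Δα·ΔT = 14.6×10⁻⁶ × 208.0 = 3.04×10⁻³.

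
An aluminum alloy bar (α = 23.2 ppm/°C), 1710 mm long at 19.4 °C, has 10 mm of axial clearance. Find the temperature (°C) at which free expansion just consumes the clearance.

271 °C

α·L₀·ΔT = 10.0 mm ⇒ ΔT = 10.0 / (23.2×10⁻⁶ × 1710.0) = 252.1 K.
T = 19.4 + 252.1 = 271.5 °C.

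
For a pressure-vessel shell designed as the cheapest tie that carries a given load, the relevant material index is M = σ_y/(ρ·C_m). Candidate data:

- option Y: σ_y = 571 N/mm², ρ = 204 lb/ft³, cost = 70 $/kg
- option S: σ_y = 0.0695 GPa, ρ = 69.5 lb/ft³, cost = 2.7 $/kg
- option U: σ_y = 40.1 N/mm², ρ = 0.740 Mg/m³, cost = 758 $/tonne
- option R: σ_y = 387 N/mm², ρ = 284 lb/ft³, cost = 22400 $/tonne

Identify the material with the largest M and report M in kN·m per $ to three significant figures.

In SI units:
  option Y: σ_y = 571.0 MPa, ρ = 3268 kg/m³, cost = 70.00 $/kg
  option S: σ_y = 69.50 MPa, ρ = 1113 kg/m³, cost = 2.700 $/kg
  option U: σ_y = 40.10 MPa, ρ = 740.0 kg/m³, cost = 0.7580 $/kg
  option R: σ_y = 387.0 MPa, ρ = 4549 kg/m³, cost = 22.40 $/kg
  option U: M = 71.5 kN·m per $
  option S: M = 23.1 kN·m per $
  option R: M = 3.80 kN·m per $
  option Y: M = 2.50 kN·m per $
The maximum is for option U.

option U, M = 71.5 kN·m per $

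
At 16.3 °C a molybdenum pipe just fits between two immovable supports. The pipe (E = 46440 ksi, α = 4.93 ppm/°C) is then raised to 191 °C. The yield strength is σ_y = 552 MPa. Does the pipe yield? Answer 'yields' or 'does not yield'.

does not yield

E = 46440 ksi = 320.2 GPa.
ΔT = 174.7 K. Constrained thermal stress σ = E·α·ΔT = 320.2×10³ MPa × 4.93×10⁻⁶ × 174.7 = 276 MPa (compressive).
Compare to σ_y = 552 MPa: σ < σ_y, so it does not yield.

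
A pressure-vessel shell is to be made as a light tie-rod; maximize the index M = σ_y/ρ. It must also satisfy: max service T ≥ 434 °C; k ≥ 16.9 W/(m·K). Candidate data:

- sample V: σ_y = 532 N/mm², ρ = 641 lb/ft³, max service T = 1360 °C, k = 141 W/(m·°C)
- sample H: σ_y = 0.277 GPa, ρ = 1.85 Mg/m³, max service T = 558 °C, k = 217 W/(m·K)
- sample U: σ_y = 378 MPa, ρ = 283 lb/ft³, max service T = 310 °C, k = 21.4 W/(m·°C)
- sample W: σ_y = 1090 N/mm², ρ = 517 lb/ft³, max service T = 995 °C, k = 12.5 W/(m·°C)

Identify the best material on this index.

sample H

Screen on constraints: max service T ≥ 434 °C; k ≥ 16.9 W/(m·K). Survivors: sample V, sample H.
Convert each candidate to consistent units, then evaluate M:
  sample V: σ_y = 532.0 MPa, ρ = 10270 kg/m³
  sample H: σ_y = 277.0 MPa, ρ = 1850 kg/m³
  sample H: M = 150 kN·m/kg
  sample V: M = 51.8 kN·m/kg
Sample H has the largest M.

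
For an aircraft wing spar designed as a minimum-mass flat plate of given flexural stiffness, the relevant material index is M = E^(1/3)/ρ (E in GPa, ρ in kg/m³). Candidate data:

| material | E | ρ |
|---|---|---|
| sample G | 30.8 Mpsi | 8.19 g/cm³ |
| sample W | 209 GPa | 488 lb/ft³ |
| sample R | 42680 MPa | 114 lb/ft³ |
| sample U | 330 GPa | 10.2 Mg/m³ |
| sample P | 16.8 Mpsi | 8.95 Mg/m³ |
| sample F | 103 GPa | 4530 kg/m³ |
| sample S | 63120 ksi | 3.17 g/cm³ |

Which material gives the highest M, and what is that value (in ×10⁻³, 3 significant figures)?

Convert each candidate to consistent units, then evaluate M:
  sample G: E = 212.4 GPa, ρ = 8190 kg/m³
  sample W: E = 209.0 GPa, ρ = 7817 kg/m³
  sample R: E = 42.68 GPa, ρ = 1826 kg/m³
  sample U: E = 330.0 GPa, ρ = 10200 kg/m³
  sample P: E = 115.8 GPa, ρ = 8950 kg/m³
  sample F: E = 103.0 GPa, ρ = 4530 kg/m³
  sample S: E = 435.2 GPa, ρ = 3170 kg/m³
  sample S: M = 2.39×10⁻³
  sample R: M = 1.91×10⁻³
  sample F: M = 1.03×10⁻³
  sample W: M = 0.759×10⁻³
  sample G: M = 0.728×10⁻³
  sample U: M = 0.677×10⁻³
  sample P: M = 0.545×10⁻³
Sample S has the largest M.

sample S, M = 2.39×10⁻³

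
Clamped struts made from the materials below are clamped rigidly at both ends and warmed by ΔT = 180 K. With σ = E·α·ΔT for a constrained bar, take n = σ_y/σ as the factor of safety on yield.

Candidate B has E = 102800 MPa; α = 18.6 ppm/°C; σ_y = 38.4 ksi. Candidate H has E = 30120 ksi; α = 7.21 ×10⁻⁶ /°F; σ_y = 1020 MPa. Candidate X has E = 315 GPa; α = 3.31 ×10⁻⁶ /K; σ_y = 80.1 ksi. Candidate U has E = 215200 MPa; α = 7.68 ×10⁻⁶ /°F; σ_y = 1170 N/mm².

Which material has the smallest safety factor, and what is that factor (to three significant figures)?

candidate B, n = 0.769

With everything in SI (GPa, ×10⁻⁶/K, MPa):
  candidate B: E = 102.8, α = 18.6, σ_y = 264.8 → σ = 344 MPa, n = 0.769
  candidate H: E = 207.7, α = 13.0, σ_y = 1020 → σ = 485 MPa, n = 2.10
  candidate X: E = 315.0, α = 3.31, σ_y = 552.3 → σ = 188 MPa, n = 2.94
  candidate U: E = 215.2, α = 13.8, σ_y = 1170 → σ = 535 MPa, n = 2.18
Candidate B has the lowest safety factor, n = 0.769.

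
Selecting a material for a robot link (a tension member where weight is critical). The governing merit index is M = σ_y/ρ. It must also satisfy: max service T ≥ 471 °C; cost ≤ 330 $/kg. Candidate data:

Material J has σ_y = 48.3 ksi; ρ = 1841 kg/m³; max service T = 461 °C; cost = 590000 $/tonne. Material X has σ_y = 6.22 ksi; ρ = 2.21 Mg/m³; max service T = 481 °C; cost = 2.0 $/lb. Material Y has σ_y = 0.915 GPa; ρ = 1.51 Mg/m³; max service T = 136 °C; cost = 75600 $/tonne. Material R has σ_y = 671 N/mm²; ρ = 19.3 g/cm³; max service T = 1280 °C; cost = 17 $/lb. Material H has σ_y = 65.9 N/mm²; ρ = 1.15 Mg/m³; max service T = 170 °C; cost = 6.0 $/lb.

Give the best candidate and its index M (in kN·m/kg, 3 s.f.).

Screen on constraints: max service T ≥ 471 °C; cost ≤ 330 $/kg. Survivors: material X, material R.
In SI units:
  material X: σ_y = 42.89 MPa, ρ = 2210 kg/m³
  material R: σ_y = 671.0 MPa, ρ = 19300 kg/m³
  material R: M = 34.8 kN·m/kg
  material X: M = 19.4 kN·m/kg
Material R ranks first.

material R, M = 34.8 kN·m/kg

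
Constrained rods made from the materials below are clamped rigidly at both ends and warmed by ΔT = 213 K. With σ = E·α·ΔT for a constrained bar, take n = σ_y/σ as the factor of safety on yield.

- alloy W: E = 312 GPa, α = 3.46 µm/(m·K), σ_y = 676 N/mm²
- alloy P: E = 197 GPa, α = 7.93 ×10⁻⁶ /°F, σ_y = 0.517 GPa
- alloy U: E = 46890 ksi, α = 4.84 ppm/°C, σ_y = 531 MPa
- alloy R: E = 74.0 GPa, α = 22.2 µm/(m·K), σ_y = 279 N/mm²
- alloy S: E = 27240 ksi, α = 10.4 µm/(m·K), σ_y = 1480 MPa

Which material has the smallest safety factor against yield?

In consistent units (E in GPa, α in ×10⁻⁶/K, σ_y in MPa):
  alloy W: E = 312.0, α = 3.46, σ_y = 676.0 → σ = 230 MPa, n = 2.94
  alloy P: E = 197.0, α = 14.3, σ_y = 517.0 → σ = 599 MPa, n = 0.863
  alloy U: E = 323.3, α = 4.84, σ_y = 531.0 → σ = 333 MPa, n = 1.59
  alloy R: E = 74.00, α = 22.2, σ_y = 279.0 → σ = 350 MPa, n = 0.797
  alloy S: E = 187.8, α = 10.4, σ_y = 1480 → σ = 416 MPa, n = 3.56
Smallest n: alloy R with n = 0.797.

alloy R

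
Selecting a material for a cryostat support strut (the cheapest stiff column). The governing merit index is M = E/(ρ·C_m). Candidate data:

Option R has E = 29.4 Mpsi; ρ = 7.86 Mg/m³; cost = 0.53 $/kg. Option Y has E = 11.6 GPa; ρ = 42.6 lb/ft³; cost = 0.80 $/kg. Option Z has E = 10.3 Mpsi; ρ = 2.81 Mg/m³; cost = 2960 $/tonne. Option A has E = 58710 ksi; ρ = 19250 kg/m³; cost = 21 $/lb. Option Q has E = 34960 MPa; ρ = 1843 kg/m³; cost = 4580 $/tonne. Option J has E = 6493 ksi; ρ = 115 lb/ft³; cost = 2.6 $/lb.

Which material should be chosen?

option R

Normalizing units and computing the index:
  option R: E = 202.7 GPa, ρ = 7860 kg/m³, cost = 0.5300 $/kg
  option Y: E = 11.60 GPa, ρ = 682.4 kg/m³, cost = 0.8000 $/kg
  option Z: E = 71.02 GPa, ρ = 2810 kg/m³, cost = 2.960 $/kg
  option A: E = 404.8 GPa, ρ = 19250 kg/m³, cost = 46.30 $/kg
  option Q: E = 34.96 GPa, ρ = 1843 kg/m³, cost = 4.580 $/kg
  option J: E = 44.77 GPa, ρ = 1842 kg/m³, cost = 5.732 $/kg
  option R: M = 48.7 MN·m per $
  option Y: M = 21.2 MN·m per $
  option Z: M = 8.54 MN·m per $
  option J: M = 4.24 MN·m per $
  option Q: M = 4.14 MN·m per $
  option A: M = 0.454 MN·m per $
Highest index: option R.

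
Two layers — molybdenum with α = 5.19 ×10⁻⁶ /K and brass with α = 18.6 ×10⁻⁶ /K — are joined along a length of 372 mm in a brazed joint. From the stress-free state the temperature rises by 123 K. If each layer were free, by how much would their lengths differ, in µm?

Δα = |5.19 − 18.6|×10⁻⁶/K = 13.4×10⁻⁶/K.
ΔL_mismatch = Δα·L·ΔT = 13.4×10⁻⁶ × 372.0 mm × 123.0 K = 614 µm.

614 µm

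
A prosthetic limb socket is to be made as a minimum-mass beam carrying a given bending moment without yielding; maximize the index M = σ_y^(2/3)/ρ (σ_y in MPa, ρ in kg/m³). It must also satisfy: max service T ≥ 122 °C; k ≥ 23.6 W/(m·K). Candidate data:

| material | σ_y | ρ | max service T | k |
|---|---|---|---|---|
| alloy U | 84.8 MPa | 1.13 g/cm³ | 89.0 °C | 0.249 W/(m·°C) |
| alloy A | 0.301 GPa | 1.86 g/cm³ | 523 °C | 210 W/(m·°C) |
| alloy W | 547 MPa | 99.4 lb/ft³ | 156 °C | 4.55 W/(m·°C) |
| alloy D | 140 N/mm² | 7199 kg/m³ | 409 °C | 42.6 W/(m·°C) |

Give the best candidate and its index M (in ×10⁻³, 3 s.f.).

alloy A, M = 24.1×10⁻³

Screen on constraints: max service T ≥ 122 °C; k ≥ 23.6 W/(m·K). Survivors: alloy A, alloy D.
Putting every candidate on a common basis:
  alloy A: σ_y = 301.0 MPa, ρ = 1860 kg/m³
  alloy D: σ_y = 140.0 MPa, ρ = 7199 kg/m³
  alloy A: M = 24.1×10⁻³
  alloy D: M = 3.75×10⁻³
The maximum is for alloy A.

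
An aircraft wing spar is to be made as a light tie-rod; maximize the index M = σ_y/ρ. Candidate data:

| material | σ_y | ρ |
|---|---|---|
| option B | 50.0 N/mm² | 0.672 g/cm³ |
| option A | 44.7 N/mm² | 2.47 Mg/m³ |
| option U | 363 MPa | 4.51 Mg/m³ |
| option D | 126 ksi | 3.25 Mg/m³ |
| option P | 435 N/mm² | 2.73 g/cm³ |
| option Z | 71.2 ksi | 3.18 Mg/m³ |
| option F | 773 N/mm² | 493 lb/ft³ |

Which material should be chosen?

option D

In SI units:
  option B: σ_y = 50.00 MPa, ρ = 672.0 kg/m³
  option A: σ_y = 44.70 MPa, ρ = 2470 kg/m³
  option U: σ_y = 363.0 MPa, ρ = 4510 kg/m³
  option D: σ_y = 868.7 MPa, ρ = 3250 kg/m³
  option P: σ_y = 435.0 MPa, ρ = 2730 kg/m³
  option Z: σ_y = 490.9 MPa, ρ = 3180 kg/m³
  option F: σ_y = 773.0 MPa, ρ = 7897 kg/m³
  option D: M = 267 kN·m/kg
  option P: M = 159 kN·m/kg
  option Z: M = 154 kN·m/kg
  option F: M = 97.9 kN·m/kg
  option U: M = 80.5 kN·m/kg
  option B: M = 74.4 kN·m/kg
  option A: M = 18.1 kN·m/kg
Option D has the largest M.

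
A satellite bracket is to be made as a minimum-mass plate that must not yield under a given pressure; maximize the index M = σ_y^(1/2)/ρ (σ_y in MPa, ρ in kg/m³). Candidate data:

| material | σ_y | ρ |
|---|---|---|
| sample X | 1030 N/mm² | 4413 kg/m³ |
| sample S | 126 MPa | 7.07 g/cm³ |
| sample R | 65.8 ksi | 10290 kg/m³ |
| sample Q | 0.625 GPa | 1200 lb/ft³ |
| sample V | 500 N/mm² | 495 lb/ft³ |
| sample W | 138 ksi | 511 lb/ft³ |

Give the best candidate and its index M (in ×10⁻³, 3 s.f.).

sample X, M = 7.27×10⁻³

Convert each candidate to consistent units, then evaluate M:
  sample X: σ_y = 1030 MPa, ρ = 4413 kg/m³
  sample S: σ_y = 126.0 MPa, ρ = 7070 kg/m³
  sample R: σ_y = 453.7 MPa, ρ = 10290 kg/m³
  sample Q: σ_y = 625.0 MPa, ρ = 19220 kg/m³
  sample V: σ_y = 500.0 MPa, ρ = 7929 kg/m³
  sample W: σ_y = 951.5 MPa, ρ = 8185 kg/m³
  sample X: M = 7.27×10⁻³
  sample W: M = 3.77×10⁻³
  sample V: M = 2.82×10⁻³
  sample R: M = 2.07×10⁻³
  sample S: M = 1.59×10⁻³
  sample Q: M = 1.30×10⁻³
The maximum is for sample X.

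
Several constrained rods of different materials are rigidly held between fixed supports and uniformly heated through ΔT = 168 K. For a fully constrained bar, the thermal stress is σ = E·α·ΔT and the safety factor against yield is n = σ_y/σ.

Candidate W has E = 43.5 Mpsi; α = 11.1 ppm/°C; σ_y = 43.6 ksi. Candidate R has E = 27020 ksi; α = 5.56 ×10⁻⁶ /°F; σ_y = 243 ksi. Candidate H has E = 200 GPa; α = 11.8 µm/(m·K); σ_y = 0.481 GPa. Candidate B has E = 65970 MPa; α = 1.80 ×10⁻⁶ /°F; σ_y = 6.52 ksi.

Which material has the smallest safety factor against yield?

Per material, after unit conversion:
  candidate W: E = 299.9, α = 11.1, σ_y = 300.6 → σ = 559 MPa, n = 0.537
  candidate R: E = 186.3, α = 10.0, σ_y = 1675 → σ = 313 MPa, n = 5.35
  candidate H: E = 200.0, α = 11.8, σ_y = 481.0 → σ = 396 MPa, n = 1.21
  candidate B: E = 65.97, α = 3.24, σ_y = 44.95 → σ = 35.9 MPa, n = 1.25
Smallest n: candidate W with n = 0.537.

candidate W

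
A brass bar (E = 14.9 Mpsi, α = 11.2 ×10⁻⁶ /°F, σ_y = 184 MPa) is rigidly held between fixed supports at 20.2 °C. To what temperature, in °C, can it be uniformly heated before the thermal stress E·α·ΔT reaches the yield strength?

E = 14.9 Mpsi = 102.7 GPa.
α = 11.2×10⁻⁶/°F × 9/5 = 20.2×10⁻⁶/K.
E·α·ΔT = 184.0 MPa ⇒ ΔT = 184.0 / (102.7×10³ × 20.2×10⁻⁶) = 88.84 K.
T = 20.2 + 88.84 = 109.0 °C.

109 °C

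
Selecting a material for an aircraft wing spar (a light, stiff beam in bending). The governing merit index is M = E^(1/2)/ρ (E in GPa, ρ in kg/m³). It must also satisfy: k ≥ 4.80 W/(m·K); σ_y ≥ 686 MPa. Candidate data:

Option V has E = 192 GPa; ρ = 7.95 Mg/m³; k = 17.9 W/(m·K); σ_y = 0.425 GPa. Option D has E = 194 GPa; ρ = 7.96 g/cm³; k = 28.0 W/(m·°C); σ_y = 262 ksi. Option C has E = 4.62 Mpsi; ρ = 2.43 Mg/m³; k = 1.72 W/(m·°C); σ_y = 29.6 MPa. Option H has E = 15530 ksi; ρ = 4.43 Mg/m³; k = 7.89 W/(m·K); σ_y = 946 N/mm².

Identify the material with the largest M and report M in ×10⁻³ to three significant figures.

Screen on constraints: k ≥ 4.80 W/(m·K); σ_y ≥ 686 MPa. Survivors: option D, option H.
Putting every candidate on a common basis:
  option D: E = 194.0 GPa, ρ = 7960 kg/m³
  option H: E = 107.1 GPa, ρ = 4430 kg/m³
  option H: M = 2.34×10⁻³
  option D: M = 1.75×10⁻³
Option H has the largest M.

option H, M = 2.34×10⁻³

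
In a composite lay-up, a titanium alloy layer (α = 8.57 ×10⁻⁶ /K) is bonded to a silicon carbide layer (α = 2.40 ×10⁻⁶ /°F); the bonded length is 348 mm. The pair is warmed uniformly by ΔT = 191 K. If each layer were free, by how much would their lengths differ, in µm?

282 µm

silicon carbide: α = 2.40×10⁻⁶/°F × 9/5 = 4.32×10⁻⁶/K.
Δα = |8.57 − 4.32|×10⁻⁶/K = 4.25×10⁻⁶/K.
ΔL_mismatch = Δα·L·ΔT = 4.25×10⁻⁶ × 348.0 mm × 191.0 K = 282 µm.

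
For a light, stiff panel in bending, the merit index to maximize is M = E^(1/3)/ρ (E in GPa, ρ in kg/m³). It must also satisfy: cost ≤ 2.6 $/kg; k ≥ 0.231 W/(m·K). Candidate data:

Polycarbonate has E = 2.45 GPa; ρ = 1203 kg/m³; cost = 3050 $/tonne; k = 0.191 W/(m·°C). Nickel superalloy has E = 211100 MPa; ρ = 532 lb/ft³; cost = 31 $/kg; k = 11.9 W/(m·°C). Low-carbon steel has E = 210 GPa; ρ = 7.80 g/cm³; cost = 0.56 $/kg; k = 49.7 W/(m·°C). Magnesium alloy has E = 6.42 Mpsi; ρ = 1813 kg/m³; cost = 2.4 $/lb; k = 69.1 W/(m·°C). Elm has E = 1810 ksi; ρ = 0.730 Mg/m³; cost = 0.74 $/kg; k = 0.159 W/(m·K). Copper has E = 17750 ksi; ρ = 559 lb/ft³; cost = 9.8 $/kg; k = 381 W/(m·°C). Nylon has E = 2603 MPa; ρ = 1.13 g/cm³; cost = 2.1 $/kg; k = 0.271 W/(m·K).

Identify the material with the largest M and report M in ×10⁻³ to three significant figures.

Screen on constraints: cost ≤ 2.6 $/kg; k ≥ 0.231 W/(m·K). Survivors: low-carbon steel, nylon.
Putting every candidate on a common basis:
  low-carbon steel: E = 210.0 GPa, ρ = 7800 kg/m³
  nylon: E = 2.603 GPa, ρ = 1130 kg/m³
  nylon: M = 1.22×10⁻³
  low-carbon steel: M = 0.762×10⁻³
Nylon has the largest M.

nylon, M = 1.22×10⁻³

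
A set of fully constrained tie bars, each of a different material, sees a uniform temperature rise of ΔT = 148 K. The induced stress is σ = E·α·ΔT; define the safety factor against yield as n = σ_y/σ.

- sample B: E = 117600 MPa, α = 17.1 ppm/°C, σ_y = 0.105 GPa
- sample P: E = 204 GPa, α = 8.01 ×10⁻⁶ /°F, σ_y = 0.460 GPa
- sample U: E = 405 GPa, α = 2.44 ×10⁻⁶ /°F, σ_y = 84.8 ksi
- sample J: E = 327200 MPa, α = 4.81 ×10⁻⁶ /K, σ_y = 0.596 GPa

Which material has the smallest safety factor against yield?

Per material, after unit conversion:
  sample B: E = 117.6, α = 17.1, σ_y = 105.0 → σ = 298 MPa, n = 0.353
  sample P: E = 204.0, α = 14.4, σ_y = 460.0 → σ = 435 MPa, n = 1.06
  sample U: E = 405.0, α = 4.39, σ_y = 584.7 → σ = 263 MPa, n = 2.22
  sample J: E = 327.2, α = 4.81, σ_y = 596.0 → σ = 233 MPa, n = 2.56
The minimum is sample B at n = 0.353.

sample B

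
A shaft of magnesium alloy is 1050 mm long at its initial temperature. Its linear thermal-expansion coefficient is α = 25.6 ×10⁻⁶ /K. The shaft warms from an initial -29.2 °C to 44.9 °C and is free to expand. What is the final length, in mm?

1052.0 mm

ΔT = 44.9 − (-29.2) = 74.10 K.
ΔL = α·L₀·ΔT = 25.6×10⁻⁶ × 1050 mm × 74.10 K = 1.99 mm.
L = L₀ + ΔL = 1050 + 1.99 = 1052.0 mm.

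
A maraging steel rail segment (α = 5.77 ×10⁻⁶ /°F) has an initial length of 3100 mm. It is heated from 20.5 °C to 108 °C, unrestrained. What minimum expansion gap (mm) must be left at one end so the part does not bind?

2.82 mm

Convert α: 5.77×10⁻⁶/°F × (9/5) = 10.4×10⁻⁶/K.
ΔT = 108 − 20.5 = 87.50 K.
ΔL = α·L₀·ΔT = 10.4×10⁻⁶ × 3100 mm × 87.50 K = 2.82 mm.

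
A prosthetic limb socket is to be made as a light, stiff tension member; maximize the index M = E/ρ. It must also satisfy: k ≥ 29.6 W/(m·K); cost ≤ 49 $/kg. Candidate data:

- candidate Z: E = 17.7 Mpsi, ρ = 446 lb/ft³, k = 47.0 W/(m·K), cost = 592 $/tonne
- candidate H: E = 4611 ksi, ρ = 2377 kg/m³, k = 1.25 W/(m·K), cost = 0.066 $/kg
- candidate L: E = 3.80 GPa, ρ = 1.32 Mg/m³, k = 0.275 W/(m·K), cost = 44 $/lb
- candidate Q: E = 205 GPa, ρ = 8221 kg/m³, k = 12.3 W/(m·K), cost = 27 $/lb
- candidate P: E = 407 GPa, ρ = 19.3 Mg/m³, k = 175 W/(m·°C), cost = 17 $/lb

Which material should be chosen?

candidate P

Screen on constraints: k ≥ 29.6 W/(m·K); cost ≤ 49 $/kg. Survivors: candidate Z, candidate P.
In SI units:
  candidate Z: E = 122.0 GPa, ρ = 7144 kg/m³
  candidate P: E = 407.0 GPa, ρ = 19300 kg/m³
  candidate P: M = 21.1 MN·m/kg
  candidate Z: M = 17.1 MN·m/kg
Highest index: candidate P.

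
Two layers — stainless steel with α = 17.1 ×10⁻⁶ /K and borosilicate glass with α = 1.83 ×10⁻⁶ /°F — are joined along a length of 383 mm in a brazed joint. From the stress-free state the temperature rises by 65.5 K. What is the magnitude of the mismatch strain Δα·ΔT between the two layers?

9.04×10⁻⁴

borosilicate glass: α = 1.83×10⁻⁶/°F × 9/5 = 3.29×10⁻⁶/K.
Δα = |17.1 − 3.29|×10⁻⁶/K = 13.8×10⁻⁶/K.
Mismatch strain = Δα·ΔT = 13.8×10⁻⁶ × 65.5 = 9.04×10⁻⁴.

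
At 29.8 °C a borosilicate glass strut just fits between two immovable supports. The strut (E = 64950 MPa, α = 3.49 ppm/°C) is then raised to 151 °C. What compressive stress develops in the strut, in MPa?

27.5 MPa

E = 64950 MPa = 64.95 GPa.
ΔT = 121.2 K. Constrained thermal stress σ = E·α·ΔT = 64.95×10³ MPa × 3.49×10⁻⁶ × 121.2 = 27.5 MPa (compressive).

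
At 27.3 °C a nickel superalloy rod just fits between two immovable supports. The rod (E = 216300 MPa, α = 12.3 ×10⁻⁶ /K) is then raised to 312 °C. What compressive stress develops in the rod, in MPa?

757 MPa

E = 216300 MPa = 216.3 GPa.
ΔT = 284.7 K. Constrained thermal stress σ = E·α·ΔT = 216.3×10³ MPa × 12.3×10⁻⁶ × 284.7 = 757 MPa (compressive).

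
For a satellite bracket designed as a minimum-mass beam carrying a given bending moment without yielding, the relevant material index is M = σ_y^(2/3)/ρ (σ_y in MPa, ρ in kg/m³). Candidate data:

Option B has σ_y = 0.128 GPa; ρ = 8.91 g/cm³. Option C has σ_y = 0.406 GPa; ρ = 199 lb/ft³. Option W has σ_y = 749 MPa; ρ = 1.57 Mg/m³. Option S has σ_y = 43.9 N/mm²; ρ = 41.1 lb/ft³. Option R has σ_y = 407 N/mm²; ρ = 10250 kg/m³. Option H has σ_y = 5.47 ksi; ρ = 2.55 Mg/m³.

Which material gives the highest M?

Putting every candidate on a common basis:
  option B: σ_y = 128.0 MPa, ρ = 8910 kg/m³
  option C: σ_y = 406.0 MPa, ρ = 3188 kg/m³
  option W: σ_y = 749.0 MPa, ρ = 1570 kg/m³
  option S: σ_y = 43.90 MPa, ρ = 658.4 kg/m³
  option R: σ_y = 407.0 MPa, ρ = 10250 kg/m³
  option H: σ_y = 37.71 MPa, ρ = 2550 kg/m³
  option W: M = 52.5×10⁻³
  option S: M = 18.9×10⁻³
  option C: M = 17.2×10⁻³
  option R: M = 5.36×10⁻³
  option H: M = 4.41×10⁻³
  option B: M = 2.85×10⁻³
Highest index: option W.

option W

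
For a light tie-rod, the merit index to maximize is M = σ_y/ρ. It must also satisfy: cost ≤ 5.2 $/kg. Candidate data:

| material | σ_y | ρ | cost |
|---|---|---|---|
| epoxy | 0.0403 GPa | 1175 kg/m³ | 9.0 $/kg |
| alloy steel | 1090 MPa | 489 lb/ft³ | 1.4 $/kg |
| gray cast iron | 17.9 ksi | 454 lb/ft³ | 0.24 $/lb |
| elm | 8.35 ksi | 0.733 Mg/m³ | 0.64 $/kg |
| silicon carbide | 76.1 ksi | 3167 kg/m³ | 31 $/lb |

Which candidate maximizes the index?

Screen on constraints: cost ≤ 5.2 $/kg. Survivors: alloy steel, gray cast iron, elm.
In SI units:
  alloy steel: σ_y = 1090 MPa, ρ = 7833 kg/m³
  gray cast iron: σ_y = 123.4 MPa, ρ = 7272 kg/m³
  elm: σ_y = 57.57 MPa, ρ = 733.0 kg/m³
  alloy steel: M = 139 kN·m/kg
  elm: M = 78.5 kN·m/kg
  gray cast iron: M = 17.0 kN·m/kg
Alloy steel has the largest M.

alloy steel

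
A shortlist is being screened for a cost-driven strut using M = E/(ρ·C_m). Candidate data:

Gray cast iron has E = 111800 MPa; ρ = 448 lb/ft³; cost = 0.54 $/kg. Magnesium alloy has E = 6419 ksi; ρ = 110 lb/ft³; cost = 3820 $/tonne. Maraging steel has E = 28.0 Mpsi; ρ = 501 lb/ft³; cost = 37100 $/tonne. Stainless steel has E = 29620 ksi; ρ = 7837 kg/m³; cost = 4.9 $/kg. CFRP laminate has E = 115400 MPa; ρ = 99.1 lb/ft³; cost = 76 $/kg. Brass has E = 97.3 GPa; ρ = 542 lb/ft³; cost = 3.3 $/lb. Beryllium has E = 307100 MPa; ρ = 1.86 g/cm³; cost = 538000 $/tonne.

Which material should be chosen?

gray cast iron

Convert each candidate to consistent units, then evaluate M:
  gray cast iron: E = 111.8 GPa, ρ = 7176 kg/m³, cost = 0.5400 $/kg
  magnesium alloy: E = 44.26 GPa, ρ = 1762 kg/m³, cost = 3.820 $/kg
  maraging steel: E = 193.1 GPa, ρ = 8025 kg/m³, cost = 37.10 $/kg
  stainless steel: E = 204.2 GPa, ρ = 7837 kg/m³, cost = 4.900 $/kg
  CFRP laminate: E = 115.4 GPa, ρ = 1587 kg/m³, cost = 76.00 $/kg
  brass: E = 97.30 GPa, ρ = 8682 kg/m³, cost = 7.275 $/kg
  beryllium: E = 307.1 GPa, ρ = 1860 kg/m³, cost = 538.0 $/kg
  gray cast iron: M = 28.9 MN·m per $
  magnesium alloy: M = 6.58 MN·m per $
  stainless steel: M = 5.32 MN·m per $
  brass: M = 1.54 MN·m per $
  CFRP laminate: M = 0.957 MN·m per $
  maraging steel: M = 0.648 MN·m per $
  beryllium: M = 0.307 MN·m per $
Highest index: gray cast iron.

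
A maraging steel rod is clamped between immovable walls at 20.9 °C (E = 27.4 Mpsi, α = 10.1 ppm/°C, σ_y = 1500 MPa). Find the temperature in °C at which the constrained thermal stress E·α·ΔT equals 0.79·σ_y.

E = 27.4 Mpsi = 188.9 GPa.
E·α·ΔT = 1185 MPa ⇒ ΔT = 1185 / (188.9×10³ × 10.1×10⁻⁶) = 621.1 K.
T = 20.9 + 621.1 = 642.0 °C.

642 °C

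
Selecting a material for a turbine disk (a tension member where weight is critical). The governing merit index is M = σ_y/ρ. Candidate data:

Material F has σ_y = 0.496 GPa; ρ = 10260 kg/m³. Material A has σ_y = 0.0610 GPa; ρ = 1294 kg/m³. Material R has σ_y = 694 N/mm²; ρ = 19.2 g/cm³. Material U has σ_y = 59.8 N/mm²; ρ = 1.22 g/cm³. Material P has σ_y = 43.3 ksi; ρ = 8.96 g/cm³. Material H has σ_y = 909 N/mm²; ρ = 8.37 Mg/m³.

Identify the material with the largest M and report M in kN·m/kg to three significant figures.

Convert each candidate to consistent units, then evaluate M:
  material F: σ_y = 496.0 MPa, ρ = 10260 kg/m³
  material A: σ_y = 61.00 MPa, ρ = 1294 kg/m³
  material R: σ_y = 694.0 MPa, ρ = 19200 kg/m³
  material U: σ_y = 59.80 MPa, ρ = 1220 kg/m³
  material P: σ_y = 298.5 MPa, ρ = 8960 kg/m³
  material H: σ_y = 909.0 MPa, ρ = 8370 kg/m³
  material H: M = 109 kN·m/kg
  material U: M = 49.0 kN·m/kg
  material F: M = 48.3 kN·m/kg
  material A: M = 47.1 kN·m/kg
  material R: M = 36.1 kN·m/kg
  material P: M = 33.3 kN·m/kg
The maximum is for material H.

material H, M = 109 kN·m/kg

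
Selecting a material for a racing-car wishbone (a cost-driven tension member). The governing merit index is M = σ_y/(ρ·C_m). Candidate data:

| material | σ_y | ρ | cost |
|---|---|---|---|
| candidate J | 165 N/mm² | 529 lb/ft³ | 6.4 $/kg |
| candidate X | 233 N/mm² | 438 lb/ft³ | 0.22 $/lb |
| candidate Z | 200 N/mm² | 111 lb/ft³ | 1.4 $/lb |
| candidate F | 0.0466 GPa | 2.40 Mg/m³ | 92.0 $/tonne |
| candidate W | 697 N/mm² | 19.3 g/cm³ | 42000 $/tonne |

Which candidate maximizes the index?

candidate F

Normalizing units and computing the index:
  candidate J: σ_y = 165.0 MPa, ρ = 8474 kg/m³, cost = 6.400 $/kg
  candidate X: σ_y = 233.0 MPa, ρ = 7016 kg/m³, cost = 0.4850 $/kg
  candidate Z: σ_y = 200.0 MPa, ρ = 1778 kg/m³, cost = 3.086 $/kg
  candidate F: σ_y = 46.60 MPa, ρ = 2400 kg/m³, cost = 0.09200 $/kg
  candidate W: σ_y = 697.0 MPa, ρ = 19300 kg/m³, cost = 42.00 $/kg
  candidate F: M = 211 kN·m per $
  candidate X: M = 68.5 kN·m per $
  candidate Z: M = 36.4 kN·m per $
  candidate J: M = 3.04 kN·m per $
  candidate W: M = 0.860 kN·m per $
Candidate F has the largest M.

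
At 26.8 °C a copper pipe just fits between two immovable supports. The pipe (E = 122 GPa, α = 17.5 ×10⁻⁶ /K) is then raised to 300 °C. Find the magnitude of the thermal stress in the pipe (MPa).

583 MPa

ΔT = 273.2 K. Constrained thermal stress σ = E·α·ΔT = 122.0×10³ MPa × 17.5×10⁻⁶ × 273.2 = 583 MPa (compressive).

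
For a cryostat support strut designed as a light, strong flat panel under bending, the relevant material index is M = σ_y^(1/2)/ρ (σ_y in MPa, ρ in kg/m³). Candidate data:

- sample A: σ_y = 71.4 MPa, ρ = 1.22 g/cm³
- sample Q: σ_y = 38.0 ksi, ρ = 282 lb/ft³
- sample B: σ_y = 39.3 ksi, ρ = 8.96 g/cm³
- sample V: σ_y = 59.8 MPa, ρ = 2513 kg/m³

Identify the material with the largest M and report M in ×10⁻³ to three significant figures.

In SI units:
  sample A: σ_y = 71.40 MPa, ρ = 1220 kg/m³
  sample Q: σ_y = 262.0 MPa, ρ = 4517 kg/m³
  sample B: σ_y = 271.0 MPa, ρ = 8960 kg/m³
  sample V: σ_y = 59.80 MPa, ρ = 2513 kg/m³
  sample A: M = 6.93×10⁻³
  sample Q: M = 3.58×10⁻³
  sample V: M = 3.08×10⁻³
  sample B: M = 1.84×10⁻³
The maximum is for sample A.

sample A, M = 6.93×10⁻³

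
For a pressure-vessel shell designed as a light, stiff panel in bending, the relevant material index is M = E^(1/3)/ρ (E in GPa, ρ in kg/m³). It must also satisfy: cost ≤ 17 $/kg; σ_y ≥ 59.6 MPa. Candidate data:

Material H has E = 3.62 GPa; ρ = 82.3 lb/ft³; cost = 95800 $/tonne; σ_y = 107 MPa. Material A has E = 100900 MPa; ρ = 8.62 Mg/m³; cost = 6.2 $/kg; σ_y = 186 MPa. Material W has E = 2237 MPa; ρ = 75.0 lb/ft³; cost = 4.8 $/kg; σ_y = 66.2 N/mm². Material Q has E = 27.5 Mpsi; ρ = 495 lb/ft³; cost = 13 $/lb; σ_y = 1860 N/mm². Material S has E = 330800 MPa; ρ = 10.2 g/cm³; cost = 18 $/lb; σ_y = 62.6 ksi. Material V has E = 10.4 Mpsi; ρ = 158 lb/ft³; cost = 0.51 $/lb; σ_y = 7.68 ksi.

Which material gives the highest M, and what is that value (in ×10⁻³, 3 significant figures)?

material W, M = 1.09×10⁻³

Screen on constraints: cost ≤ 17 $/kg; σ_y ≥ 59.6 MPa. Survivors: material A, material W.
Putting every candidate on a common basis:
  material A: E = 100.9 GPa, ρ = 8620 kg/m³
  material W: E = 2.237 GPa, ρ = 1201 kg/m³
  material W: M = 1.09×10⁻³
  material A: M = 0.540×10⁻³
Material W ranks first.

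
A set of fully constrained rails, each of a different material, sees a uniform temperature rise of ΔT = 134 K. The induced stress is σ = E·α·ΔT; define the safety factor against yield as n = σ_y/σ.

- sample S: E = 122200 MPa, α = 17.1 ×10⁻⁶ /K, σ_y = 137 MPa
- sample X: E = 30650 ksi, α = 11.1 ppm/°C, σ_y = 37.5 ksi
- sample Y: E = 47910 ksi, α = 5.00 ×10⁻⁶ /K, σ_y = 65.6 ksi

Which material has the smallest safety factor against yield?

sample S

Converting E to GPa, α to ×10⁻⁶/K, σ_y to MPa, then σ and n for each:
  sample S: E = 122.2, α = 17.1, σ_y = 137.0 → σ = 280 MPa, n = 0.489
  sample X: E = 211.3, α = 11.1, σ_y = 258.6 → σ = 314 MPa, n = 0.823
  sample Y: E = 330.3, α = 5.00, σ_y = 452.3 → σ = 221 MPa, n = 2.04
Smallest n: sample S with n = 0.489.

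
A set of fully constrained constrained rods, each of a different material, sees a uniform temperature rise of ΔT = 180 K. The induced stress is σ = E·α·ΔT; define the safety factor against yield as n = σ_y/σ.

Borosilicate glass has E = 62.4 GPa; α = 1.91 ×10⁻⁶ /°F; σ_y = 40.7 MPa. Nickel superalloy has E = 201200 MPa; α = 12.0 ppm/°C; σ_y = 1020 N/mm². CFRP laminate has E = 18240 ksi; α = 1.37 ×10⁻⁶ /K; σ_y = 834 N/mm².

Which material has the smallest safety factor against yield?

borosilicate glass

Per material, after unit conversion:
  borosilicate glass: E = 62.40, α = 3.44, σ_y = 40.70 → σ = 38.6 MPa, n = 1.05
  nickel superalloy: E = 201.2, α = 12.0, σ_y = 1020 → σ = 435 MPa, n = 2.35
  CFRP laminate: E = 125.8, α = 1.37, σ_y = 834.0 → σ = 31.0 MPa, n = 26.9
Borosilicate glass has the lowest safety factor, n = 1.05.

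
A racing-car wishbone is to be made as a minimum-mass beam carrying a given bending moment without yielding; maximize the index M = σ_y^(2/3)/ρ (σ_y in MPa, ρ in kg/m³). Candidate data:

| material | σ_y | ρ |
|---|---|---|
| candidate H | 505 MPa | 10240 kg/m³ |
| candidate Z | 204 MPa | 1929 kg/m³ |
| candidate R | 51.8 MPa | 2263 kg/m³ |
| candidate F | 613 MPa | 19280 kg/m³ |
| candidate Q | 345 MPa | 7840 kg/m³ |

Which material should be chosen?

candidate Z

Computing M directly (units already consistent):
  candidate Z: M = 18.0×10⁻³
  candidate Q: M = 6.27×10⁻³
  candidate H: M = 6.19×10⁻³
  candidate R: M = 6.14×10⁻³
  candidate F: M = 3.74×10⁻³
The maximum is for candidate Z.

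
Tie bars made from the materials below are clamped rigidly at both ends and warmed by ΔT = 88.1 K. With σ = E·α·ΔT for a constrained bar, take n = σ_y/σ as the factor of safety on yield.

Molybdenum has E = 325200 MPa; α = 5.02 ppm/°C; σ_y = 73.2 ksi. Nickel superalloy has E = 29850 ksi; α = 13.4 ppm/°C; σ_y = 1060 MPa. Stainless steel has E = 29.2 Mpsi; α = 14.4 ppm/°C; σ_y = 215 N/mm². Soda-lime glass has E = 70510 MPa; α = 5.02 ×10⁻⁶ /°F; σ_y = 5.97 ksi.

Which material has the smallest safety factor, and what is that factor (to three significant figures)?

soda-lime glass, n = 0.733

With everything in SI (GPa, ×10⁻⁶/K, MPa):
  molybdenum: E = 325.2, α = 5.02, σ_y = 504.7 → σ = 144 MPa, n = 3.51
  nickel superalloy: E = 205.8, α = 13.4, σ_y = 1060 → σ = 243 MPa, n = 4.36
  stainless steel: E = 201.3, α = 14.4, σ_y = 215.0 → σ = 255 MPa, n = 0.842
  soda-lime glass: E = 70.51, α = 9.04, σ_y = 41.16 → σ = 56.1 MPa, n = 0.733
Soda-lime glass has the lowest safety factor, n = 0.733.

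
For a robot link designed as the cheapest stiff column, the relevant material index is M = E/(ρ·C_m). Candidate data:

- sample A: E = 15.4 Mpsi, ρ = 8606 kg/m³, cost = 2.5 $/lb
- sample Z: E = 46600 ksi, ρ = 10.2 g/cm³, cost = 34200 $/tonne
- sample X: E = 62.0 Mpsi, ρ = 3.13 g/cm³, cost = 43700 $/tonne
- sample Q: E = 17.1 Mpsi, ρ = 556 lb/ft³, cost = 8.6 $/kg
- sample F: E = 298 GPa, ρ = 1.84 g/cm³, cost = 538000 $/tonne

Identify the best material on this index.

After converting to SI:
  sample A: E = 106.2 GPa, ρ = 8606 kg/m³, cost = 5.511 $/kg
  sample Z: E = 321.3 GPa, ρ = 10200 kg/m³, cost = 34.20 $/kg
  sample X: E = 427.5 GPa, ρ = 3130 kg/m³, cost = 43.70 $/kg
  sample Q: E = 117.9 GPa, ρ = 8906 kg/m³, cost = 8.600 $/kg
  sample F: E = 298.0 GPa, ρ = 1840 kg/m³, cost = 538.0 $/kg
  sample X: M = 3.13 MN·m per $
  sample A: M = 2.24 MN·m per $
  sample Q: M = 1.54 MN·m per $
  sample Z: M = 0.921 MN·m per $
  sample F: M = 0.301 MN·m per $
Highest index: sample X.

sample X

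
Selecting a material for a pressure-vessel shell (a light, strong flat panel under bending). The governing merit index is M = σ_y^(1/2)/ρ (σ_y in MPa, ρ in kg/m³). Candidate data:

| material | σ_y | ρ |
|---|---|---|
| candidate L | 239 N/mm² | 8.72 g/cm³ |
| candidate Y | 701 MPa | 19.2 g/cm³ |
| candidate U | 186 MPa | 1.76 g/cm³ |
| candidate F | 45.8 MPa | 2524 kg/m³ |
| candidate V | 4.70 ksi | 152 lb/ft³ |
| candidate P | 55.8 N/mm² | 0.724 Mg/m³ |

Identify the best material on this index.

In SI units:
  candidate L: σ_y = 239.0 MPa, ρ = 8720 kg/m³
  candidate Y: σ_y = 701.0 MPa, ρ = 19200 kg/m³
  candidate U: σ_y = 186.0 MPa, ρ = 1760 kg/m³
  candidate F: σ_y = 45.80 MPa, ρ = 2524 kg/m³
  candidate V: σ_y = 32.41 MPa, ρ = 2435 kg/m³
  candidate P: σ_y = 55.80 MPa, ρ = 724.0 kg/m³
  candidate P: M = 10.3×10⁻³
  candidate U: M = 7.75×10⁻³
  candidate F: M = 2.68×10⁻³
  candidate V: M = 2.34×10⁻³
  candidate L: M = 1.77×10⁻³
  candidate Y: M = 1.38×10⁻³
Highest index: candidate P.

candidate P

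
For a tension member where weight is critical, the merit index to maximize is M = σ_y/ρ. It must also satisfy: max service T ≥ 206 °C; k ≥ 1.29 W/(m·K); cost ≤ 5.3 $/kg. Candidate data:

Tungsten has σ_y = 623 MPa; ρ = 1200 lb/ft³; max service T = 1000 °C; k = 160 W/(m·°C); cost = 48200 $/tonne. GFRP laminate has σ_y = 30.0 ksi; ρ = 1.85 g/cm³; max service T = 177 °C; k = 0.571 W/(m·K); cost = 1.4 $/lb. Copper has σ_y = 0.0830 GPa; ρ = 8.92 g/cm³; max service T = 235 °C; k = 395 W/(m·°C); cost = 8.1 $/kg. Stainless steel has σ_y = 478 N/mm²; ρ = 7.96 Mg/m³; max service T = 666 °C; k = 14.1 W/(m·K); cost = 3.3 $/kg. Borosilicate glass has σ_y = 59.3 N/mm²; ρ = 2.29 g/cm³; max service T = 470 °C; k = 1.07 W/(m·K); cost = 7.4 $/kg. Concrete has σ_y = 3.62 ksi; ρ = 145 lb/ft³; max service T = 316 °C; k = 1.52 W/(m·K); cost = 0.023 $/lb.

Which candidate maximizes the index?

Screen on constraints: max service T ≥ 206 °C; k ≥ 1.29 W/(m·K); cost ≤ 5.3 $/kg. Survivors: stainless steel, concrete.
In SI units:
  stainless steel: σ_y = 478.0 MPa, ρ = 7960 kg/m³
  concrete: σ_y = 24.96 MPa, ρ = 2323 kg/m³
  stainless steel: M = 60.1 kN·m/kg
  concrete: M = 10.7 kN·m/kg
Stainless steel ranks first.

stainless steel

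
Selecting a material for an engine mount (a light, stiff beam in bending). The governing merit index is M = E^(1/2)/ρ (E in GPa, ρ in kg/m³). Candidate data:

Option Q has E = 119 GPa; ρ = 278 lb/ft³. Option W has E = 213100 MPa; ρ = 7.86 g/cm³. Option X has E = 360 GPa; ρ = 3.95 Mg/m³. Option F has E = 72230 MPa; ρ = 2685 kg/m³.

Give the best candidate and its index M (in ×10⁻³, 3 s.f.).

Normalizing units and computing the index:
  option Q: E = 119.0 GPa, ρ = 4453 kg/m³
  option W: E = 213.1 GPa, ρ = 7860 kg/m³
  option X: E = 360.0 GPa, ρ = 3950 kg/m³
  option F: E = 72.23 GPa, ρ = 2685 kg/m³
  option X: M = 4.80×10⁻³
  option F: M = 3.17×10⁻³
  option Q: M = 2.45×10⁻³
  option W: M = 1.86×10⁻³
Option X has the largest M.

option X, M = 4.80×10⁻³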